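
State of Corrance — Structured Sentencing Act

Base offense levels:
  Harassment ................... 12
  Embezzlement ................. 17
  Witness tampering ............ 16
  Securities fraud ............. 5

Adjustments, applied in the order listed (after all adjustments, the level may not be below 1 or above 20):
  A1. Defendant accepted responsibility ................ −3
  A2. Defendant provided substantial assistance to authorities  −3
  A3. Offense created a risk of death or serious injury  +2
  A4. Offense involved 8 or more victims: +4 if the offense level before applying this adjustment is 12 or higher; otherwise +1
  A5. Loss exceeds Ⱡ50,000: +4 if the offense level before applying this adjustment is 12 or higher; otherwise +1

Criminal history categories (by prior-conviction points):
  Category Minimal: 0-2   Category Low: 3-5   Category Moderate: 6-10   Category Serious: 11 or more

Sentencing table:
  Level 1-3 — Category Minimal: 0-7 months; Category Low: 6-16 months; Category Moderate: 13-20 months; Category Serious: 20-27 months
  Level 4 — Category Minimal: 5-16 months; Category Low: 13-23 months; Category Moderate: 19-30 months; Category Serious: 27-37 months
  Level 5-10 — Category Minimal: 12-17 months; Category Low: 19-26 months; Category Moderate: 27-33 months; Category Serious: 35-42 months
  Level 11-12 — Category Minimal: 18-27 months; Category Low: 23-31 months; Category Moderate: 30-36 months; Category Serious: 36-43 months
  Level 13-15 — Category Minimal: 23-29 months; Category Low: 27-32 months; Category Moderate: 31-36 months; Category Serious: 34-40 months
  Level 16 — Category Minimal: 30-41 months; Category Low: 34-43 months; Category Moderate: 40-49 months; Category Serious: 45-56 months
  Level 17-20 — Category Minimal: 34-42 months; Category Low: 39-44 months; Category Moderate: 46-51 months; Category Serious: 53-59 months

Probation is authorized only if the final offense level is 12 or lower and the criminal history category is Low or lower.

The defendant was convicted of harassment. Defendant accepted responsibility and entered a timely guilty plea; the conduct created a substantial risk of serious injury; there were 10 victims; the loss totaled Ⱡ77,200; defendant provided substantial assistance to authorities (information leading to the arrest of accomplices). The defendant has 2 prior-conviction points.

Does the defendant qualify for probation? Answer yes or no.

Yes

Base offense level for harassment: 12.
A1 applies: 12 − 3 = 9.
A2 applies: 9 − 3 = 6.
A3 applies: 6 + 2 = 8.
A4 applies (level before this adjustment is 8 < 12, so +1): 8 + 1 = 9.
A5 applies (level before this adjustment is 9 < 12, so +1): 9 + 1 = 10.
Final offense level: 10.
Criminal history: 2 prior points → Category Minimal (0-2).
Level 10 falls in the 5-10 band.
Grid: Level 5-10 × Category Minimal = 12-17 months.
Probation check: level 10 ≤ 12 and category Minimal ≤ Low → eligible.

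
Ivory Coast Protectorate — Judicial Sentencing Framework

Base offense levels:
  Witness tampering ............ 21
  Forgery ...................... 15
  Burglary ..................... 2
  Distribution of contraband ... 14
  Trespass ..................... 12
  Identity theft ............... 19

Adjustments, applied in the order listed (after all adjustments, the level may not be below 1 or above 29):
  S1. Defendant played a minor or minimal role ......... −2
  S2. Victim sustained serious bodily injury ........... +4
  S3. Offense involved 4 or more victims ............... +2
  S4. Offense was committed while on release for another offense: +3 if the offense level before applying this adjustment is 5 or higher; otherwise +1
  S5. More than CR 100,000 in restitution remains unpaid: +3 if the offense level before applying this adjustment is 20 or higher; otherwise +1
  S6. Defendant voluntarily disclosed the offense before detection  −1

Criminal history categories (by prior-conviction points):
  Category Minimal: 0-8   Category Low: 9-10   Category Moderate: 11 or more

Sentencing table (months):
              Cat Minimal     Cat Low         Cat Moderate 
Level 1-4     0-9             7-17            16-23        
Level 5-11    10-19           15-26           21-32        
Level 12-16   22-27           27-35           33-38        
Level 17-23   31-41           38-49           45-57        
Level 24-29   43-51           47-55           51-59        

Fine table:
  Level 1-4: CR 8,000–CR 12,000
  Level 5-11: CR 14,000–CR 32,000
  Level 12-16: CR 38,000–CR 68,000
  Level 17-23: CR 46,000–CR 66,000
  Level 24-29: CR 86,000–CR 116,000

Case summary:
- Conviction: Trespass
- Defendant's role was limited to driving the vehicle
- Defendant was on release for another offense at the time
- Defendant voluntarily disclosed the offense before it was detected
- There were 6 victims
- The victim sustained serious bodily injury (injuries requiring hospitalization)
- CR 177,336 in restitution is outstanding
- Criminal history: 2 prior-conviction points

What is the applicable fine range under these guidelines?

CR 46,000–CR 66,000

Base offense level for trespass: 12.
S1 applies: 12 − 2 = 10.
S2 applies: 10 + 4 = 14.
S3 applies: 14 + 2 = 16.
S4 applies (level before this adjustment is 16 ≥ 5, so +3): 16 + 3 = 19.
S5 applies (level before this adjustment is 19 < 20, so +1): 19 + 1 = 20.
S6 applies: 20 − 1 = 19.
Final offense level: 19.
Level 19 falls in the 17-23 band.
Fine table: Level 17-23 → CR 46,000–CR 66,000.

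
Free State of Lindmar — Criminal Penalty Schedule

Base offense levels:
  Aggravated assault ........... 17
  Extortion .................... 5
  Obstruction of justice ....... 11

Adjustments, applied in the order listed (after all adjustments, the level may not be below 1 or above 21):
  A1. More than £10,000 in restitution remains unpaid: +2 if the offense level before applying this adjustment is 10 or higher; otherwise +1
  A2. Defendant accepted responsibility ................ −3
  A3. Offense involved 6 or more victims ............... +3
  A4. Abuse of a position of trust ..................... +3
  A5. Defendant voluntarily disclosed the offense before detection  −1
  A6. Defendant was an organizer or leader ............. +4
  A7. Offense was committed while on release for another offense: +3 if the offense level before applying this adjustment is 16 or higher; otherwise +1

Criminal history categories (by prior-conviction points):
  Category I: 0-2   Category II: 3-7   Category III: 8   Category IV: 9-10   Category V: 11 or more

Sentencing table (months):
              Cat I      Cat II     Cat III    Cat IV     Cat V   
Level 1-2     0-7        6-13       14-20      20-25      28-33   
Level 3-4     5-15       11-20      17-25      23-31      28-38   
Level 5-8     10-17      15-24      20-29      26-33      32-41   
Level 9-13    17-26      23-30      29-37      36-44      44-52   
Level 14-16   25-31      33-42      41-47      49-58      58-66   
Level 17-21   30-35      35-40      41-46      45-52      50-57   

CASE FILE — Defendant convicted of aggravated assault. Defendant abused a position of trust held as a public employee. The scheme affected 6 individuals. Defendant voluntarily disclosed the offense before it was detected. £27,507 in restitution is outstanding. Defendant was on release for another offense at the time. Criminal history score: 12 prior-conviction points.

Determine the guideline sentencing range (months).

Base offense level for aggravated assault: 17.
A1 applies (level before this adjustment is 17 ≥ 10, so +2): 17 + 2 = 19.
A3 applies: 19 + 3 = 22.
A4 applies: 22 + 3 = 25.
A5 applies: 25 − 1 = 24.
A6 does not apply.
A7 applies (level before this adjustment is 24 ≥ 16, so +3): 24 + 3 = 27.
Level 27 exceeds the maximum of 21; capped at 21.
Final offense level: 21.
Criminal history: 12 prior points → Category V (11+).
Level 21 falls in the 17-21 band.
Grid: Level 17-21 × Category V = 50-57 months.

50-57 months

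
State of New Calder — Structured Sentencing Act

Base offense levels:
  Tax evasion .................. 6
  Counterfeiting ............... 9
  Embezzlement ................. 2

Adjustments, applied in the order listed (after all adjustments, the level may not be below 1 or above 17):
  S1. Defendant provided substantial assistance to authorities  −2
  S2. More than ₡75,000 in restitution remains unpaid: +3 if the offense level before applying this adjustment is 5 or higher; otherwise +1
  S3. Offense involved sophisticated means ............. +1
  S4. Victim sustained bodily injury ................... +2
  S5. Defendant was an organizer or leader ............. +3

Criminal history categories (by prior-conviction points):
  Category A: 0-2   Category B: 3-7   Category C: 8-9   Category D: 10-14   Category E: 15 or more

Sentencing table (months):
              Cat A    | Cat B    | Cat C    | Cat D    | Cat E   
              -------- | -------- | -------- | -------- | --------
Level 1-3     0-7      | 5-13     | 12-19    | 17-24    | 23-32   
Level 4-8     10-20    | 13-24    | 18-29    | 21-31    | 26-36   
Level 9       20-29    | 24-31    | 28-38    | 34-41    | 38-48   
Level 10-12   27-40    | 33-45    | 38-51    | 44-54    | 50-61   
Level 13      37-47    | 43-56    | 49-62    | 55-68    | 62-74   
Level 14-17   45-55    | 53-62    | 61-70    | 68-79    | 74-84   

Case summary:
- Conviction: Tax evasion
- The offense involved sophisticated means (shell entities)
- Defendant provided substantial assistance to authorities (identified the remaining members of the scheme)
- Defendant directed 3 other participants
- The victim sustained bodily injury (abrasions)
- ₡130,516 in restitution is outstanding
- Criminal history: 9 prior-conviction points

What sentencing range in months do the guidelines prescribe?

Base offense level for tax evasion: 6.
S1 applies: 6 − 2 = 4.
S2 applies (level before this adjustment is 4 < 5, so +1): 4 + 1 = 5.
S3 applies: 5 + 1 = 6.
S4 applies: 6 + 2 = 8.
S5 applies: 8 + 3 = 11.
Final offense level: 11.
Criminal history: 9 prior points → Category C (8-9).
Level 11 falls in the 10-12 band.
Grid: Level 10-12 × Category C = 38-51 months.

38-51 months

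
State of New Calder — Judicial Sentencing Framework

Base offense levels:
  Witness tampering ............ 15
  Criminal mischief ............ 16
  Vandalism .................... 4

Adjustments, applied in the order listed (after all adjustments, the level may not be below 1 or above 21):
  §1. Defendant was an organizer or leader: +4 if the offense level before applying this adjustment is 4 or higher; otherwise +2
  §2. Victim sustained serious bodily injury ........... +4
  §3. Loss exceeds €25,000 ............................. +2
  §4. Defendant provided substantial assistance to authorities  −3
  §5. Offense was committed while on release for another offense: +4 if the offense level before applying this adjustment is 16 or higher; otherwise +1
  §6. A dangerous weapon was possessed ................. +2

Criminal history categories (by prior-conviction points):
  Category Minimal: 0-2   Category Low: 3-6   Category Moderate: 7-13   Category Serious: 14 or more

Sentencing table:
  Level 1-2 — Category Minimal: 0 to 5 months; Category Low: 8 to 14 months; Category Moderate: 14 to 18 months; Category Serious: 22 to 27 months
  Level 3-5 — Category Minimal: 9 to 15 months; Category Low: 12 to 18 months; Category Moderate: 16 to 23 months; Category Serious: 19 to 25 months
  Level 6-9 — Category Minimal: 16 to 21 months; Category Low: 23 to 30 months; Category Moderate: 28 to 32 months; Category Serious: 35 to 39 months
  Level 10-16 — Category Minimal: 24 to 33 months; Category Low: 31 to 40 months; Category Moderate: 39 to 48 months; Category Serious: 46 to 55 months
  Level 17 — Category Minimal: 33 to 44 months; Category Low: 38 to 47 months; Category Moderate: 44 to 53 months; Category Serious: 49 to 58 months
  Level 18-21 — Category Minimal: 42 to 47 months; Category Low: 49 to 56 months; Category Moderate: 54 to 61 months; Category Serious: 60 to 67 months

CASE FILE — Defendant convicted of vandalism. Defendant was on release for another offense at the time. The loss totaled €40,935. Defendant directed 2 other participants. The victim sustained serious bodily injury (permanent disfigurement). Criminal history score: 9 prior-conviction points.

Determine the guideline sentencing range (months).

39-48 months

Base offense level for vandalism: 4.
§1 applies (level before this adjustment is 4 ≥ 4, so +4): 4 + 4 = 8.
§2 applies: 8 + 4 = 12.
§3 applies: 12 + 2 = 14.
§4 does not apply.
§5 applies (level before this adjustment is 14 < 16, so +1): 14 + 1 = 15.
§6 does not apply.
Final offense level: 15.
Criminal history: 9 prior points → Category Moderate (7-13).
Level 15 falls in the 10-16 band.
Grid: Level 10-16 × Category Moderate = 39-48 months.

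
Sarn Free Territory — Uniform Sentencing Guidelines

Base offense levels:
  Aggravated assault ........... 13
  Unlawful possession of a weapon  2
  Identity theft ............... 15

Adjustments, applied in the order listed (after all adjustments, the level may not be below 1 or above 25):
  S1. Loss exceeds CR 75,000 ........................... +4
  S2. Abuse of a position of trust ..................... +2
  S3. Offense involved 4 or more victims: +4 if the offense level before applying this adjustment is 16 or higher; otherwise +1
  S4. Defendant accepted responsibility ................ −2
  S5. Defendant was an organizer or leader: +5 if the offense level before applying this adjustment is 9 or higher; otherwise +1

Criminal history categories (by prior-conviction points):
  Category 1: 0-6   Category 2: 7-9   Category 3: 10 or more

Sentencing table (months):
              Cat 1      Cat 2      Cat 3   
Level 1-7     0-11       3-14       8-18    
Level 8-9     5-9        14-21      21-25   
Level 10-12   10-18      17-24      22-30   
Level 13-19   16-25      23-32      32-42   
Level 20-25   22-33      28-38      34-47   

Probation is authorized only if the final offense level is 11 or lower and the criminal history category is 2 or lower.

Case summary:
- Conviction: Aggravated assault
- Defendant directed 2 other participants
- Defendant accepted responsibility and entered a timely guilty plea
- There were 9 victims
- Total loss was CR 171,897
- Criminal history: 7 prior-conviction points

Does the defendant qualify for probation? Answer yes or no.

Base offense level for aggravated assault: 13.
S1 applies: 13 + 4 = 17.
S3 applies (level before this adjustment is 17 ≥ 16, so +4): 17 + 4 = 21.
S4 applies: 21 − 2 = 19.
S5 applies (level before this adjustment is 19 ≥ 9, so +5): 19 + 5 = 24.
Final offense level: 24.
Criminal history: 7 prior points → Category 2 (7-9).
Level 24 falls in the 20-25 band.
Grid: Level 20-25 × Category 2 = 28-38 months.
Probation check: level 24 > 11 and category 2 ≤ 2 → not eligible.

No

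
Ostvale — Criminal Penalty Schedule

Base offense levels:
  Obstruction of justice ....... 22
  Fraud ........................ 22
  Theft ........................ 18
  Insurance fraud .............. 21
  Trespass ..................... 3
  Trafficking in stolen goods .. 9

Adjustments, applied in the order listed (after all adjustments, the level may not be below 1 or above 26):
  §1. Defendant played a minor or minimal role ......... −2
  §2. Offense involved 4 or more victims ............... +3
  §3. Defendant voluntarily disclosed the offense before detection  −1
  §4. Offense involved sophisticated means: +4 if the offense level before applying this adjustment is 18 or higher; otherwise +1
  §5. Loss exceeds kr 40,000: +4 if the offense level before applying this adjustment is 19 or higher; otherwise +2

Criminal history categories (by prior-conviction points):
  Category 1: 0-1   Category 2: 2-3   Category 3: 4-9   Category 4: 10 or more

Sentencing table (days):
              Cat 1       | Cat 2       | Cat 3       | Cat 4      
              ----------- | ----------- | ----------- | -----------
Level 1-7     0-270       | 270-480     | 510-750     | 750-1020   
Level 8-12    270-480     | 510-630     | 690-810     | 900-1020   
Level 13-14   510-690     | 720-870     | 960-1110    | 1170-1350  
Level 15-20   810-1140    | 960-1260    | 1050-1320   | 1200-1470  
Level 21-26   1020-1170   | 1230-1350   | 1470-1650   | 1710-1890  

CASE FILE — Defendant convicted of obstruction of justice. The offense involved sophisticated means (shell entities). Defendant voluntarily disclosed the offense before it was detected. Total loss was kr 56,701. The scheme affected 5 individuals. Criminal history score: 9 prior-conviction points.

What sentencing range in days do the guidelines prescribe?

1470-1650 days

Base offense level for obstruction of justice: 22.
§2 applies: 22 + 3 = 25.
§3 applies: 25 − 1 = 24.
§4 applies (level before this adjustment is 24 ≥ 18, so +4): 24 + 4 = 28.
§5 applies (level before this adjustment is 28 ≥ 19, so +4): 28 + 4 = 32.
Level 32 exceeds the maximum of 26; capped at 26.
Final offense level: 26.
Criminal history: 9 prior points → Category 3 (4-9).
Level 26 falls in the 21-26 band.
Grid: Level 21-26 × Category 3 = 1470-1650 days.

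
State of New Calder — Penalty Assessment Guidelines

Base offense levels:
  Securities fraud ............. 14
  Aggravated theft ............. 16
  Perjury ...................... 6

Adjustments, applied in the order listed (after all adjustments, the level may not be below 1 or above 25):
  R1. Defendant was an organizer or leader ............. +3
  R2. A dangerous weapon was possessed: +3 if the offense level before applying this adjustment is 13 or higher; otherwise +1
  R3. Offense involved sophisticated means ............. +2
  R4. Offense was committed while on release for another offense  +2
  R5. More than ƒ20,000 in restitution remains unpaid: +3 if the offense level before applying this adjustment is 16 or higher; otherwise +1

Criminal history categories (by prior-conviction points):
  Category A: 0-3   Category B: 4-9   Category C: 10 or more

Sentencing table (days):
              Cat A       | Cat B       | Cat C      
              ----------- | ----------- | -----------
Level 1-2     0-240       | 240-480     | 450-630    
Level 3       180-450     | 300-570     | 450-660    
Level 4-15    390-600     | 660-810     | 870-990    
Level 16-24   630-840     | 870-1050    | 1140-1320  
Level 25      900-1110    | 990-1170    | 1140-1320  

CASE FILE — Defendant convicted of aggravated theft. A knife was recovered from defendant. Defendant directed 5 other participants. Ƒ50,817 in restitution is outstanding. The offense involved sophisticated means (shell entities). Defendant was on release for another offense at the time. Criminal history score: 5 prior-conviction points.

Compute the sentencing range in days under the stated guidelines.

990-1170 days

Base offense level for aggravated theft: 16.
R1 applies: 16 + 3 = 19.
R2 applies (level before this adjustment is 19 ≥ 13, so +3): 19 + 3 = 22.
R3 applies: 22 + 2 = 24.
R4 applies: 24 + 2 = 26.
R5 applies (level before this adjustment is 26 ≥ 16, so +3): 26 + 3 = 29.
Level 29 exceeds the maximum of 25; capped at 25.
Final offense level: 25.
Criminal history: 5 prior points → Category B (4-9).
Level 25 falls in the 25 band.
Grid: Level 25 × Category B = 990-1170 days.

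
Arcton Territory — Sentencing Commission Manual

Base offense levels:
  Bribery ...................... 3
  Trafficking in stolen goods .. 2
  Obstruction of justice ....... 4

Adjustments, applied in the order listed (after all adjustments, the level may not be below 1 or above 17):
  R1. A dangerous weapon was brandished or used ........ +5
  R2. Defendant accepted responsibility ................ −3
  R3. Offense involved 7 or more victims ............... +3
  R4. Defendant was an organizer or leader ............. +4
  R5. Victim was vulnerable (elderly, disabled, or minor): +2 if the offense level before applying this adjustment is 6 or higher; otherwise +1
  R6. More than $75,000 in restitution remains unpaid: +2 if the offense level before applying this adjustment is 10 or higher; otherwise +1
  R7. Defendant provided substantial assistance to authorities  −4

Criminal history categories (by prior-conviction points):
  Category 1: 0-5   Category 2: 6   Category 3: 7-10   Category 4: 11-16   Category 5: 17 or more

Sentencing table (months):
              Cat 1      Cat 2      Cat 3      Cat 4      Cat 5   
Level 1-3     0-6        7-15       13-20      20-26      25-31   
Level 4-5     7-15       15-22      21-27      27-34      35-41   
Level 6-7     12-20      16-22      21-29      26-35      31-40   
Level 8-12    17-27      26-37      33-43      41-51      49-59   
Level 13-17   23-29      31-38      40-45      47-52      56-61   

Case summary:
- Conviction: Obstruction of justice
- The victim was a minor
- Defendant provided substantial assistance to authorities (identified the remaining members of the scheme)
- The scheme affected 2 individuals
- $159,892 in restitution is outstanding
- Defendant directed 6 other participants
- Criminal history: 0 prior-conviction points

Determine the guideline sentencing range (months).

17-27 months

Base offense level for obstruction of justice: 4.
R2 does not apply.
R4 applies: 4 + 4 = 8.
R5 applies (level before this adjustment is 8 ≥ 6, so +2): 8 + 2 = 10.
R6 applies (level before this adjustment is 10 ≥ 10, so +2): 10 + 2 = 12.
R7 applies: 12 − 4 = 8.
Final offense level: 8.
Criminal history: 0 prior points → Category 1 (0-5).
Level 8 falls in the 8-12 band.
Grid: Level 8-12 × Category 1 = 17-27 months.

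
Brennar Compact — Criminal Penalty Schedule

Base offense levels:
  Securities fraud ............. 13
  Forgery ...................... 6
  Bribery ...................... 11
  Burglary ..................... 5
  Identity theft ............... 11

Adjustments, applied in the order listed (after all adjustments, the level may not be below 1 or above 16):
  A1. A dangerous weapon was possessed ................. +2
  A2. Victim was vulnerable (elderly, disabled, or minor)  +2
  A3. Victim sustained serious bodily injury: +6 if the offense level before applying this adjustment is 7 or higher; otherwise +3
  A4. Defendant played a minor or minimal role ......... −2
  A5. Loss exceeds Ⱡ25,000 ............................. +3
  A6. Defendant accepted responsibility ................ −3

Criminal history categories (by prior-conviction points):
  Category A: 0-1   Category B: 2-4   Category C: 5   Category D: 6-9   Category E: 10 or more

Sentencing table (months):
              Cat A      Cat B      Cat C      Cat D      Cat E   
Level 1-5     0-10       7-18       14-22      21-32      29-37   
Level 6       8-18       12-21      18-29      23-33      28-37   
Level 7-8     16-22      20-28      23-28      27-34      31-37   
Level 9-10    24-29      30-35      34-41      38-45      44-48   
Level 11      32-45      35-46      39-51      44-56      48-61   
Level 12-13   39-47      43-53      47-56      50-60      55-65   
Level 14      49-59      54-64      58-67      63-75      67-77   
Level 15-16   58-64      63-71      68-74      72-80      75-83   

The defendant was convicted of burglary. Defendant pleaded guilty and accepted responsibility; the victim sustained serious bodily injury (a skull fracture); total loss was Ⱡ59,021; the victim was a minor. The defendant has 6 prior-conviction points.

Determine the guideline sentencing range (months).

50-60 months

Base offense level for burglary: 5.
A1 does not apply.
A2 applies: 5 + 2 = 7.
A3 applies (level before this adjustment is 7 ≥ 7, so +6): 7 + 6 = 13.
A5 applies: 13 + 3 = 16.
A6 applies: 16 − 3 = 13.
Final offense level: 13.
Criminal history: 6 prior points → Category D (6-9).
Level 13 falls in the 12-13 band.
Grid: Level 12-13 × Category D = 50-60 months.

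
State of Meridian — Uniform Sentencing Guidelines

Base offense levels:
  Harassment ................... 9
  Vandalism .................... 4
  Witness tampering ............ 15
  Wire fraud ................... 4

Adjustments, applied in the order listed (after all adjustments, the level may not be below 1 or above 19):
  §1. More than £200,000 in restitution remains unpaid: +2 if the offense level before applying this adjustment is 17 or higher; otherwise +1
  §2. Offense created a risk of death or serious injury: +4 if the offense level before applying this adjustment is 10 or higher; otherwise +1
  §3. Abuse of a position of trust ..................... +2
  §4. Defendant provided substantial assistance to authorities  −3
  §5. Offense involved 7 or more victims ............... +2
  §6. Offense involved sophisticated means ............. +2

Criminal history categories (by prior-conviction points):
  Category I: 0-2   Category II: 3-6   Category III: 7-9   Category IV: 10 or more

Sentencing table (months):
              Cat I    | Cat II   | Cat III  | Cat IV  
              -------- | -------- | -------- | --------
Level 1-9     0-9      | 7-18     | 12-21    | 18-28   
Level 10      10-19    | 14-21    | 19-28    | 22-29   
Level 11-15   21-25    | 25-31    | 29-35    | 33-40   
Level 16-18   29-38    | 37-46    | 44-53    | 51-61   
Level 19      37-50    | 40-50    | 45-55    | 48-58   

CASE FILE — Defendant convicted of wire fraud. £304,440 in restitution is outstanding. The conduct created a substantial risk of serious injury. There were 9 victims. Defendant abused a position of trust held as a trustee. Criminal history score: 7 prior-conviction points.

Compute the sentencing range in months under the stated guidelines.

19-28 months

Base offense level for wire fraud: 4.
§1 applies (level before this adjustment is 4 < 17, so +1): 4 + 1 = 5.
§2 applies (level before this adjustment is 5 < 10, so +1): 5 + 1 = 6.
§3 applies: 6 + 2 = 8.
§5 applies: 8 + 2 = 10.
§6 does not apply.
Final offense level: 10.
Criminal history: 7 prior points → Category III (7-9).
Level 10 falls in the 10 band.
Grid: Level 10 × Category III = 19-28 months.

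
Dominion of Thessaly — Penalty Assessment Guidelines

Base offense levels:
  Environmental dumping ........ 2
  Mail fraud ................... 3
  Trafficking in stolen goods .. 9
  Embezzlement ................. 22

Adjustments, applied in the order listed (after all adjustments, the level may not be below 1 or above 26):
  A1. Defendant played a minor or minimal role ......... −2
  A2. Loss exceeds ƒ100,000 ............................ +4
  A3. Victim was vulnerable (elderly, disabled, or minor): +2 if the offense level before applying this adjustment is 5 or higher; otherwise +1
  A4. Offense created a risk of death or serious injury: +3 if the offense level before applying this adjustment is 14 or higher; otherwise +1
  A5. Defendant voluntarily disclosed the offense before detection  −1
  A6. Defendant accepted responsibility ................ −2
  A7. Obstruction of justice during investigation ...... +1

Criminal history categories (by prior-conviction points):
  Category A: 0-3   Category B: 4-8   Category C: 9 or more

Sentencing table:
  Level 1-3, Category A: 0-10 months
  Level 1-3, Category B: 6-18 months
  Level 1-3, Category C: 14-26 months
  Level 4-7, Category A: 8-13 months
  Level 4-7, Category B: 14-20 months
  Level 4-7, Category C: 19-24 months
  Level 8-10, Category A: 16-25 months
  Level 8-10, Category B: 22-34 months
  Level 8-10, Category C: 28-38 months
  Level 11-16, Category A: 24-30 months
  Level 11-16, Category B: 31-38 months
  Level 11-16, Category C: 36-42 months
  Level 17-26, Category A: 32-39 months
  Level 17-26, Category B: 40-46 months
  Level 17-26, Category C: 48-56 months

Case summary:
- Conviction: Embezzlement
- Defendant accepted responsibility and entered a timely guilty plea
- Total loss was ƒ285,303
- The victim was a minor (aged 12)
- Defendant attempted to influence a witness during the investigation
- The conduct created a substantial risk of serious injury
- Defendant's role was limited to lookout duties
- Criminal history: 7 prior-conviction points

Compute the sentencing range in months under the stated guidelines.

40-46 months

Base offense level for embezzlement: 22.
A1 applies: 22 − 2 = 20.
A2 applies: 20 + 4 = 24.
A3 applies (level before this adjustment is 24 ≥ 5, so +2): 24 + 2 = 26.
A4 applies (level before this adjustment is 26 ≥ 14, so +3): 26 + 3 = 29.
A6 applies: 29 − 2 = 27.
A7 applies: 27 + 1 = 28.
Level 28 exceeds the maximum of 26; capped at 26.
Final offense level: 26.
Criminal history: 7 prior points → Category B (4-8).
Level 26 falls in the 17-26 band.
Grid: Level 17-26 × Category B = 40-46 months.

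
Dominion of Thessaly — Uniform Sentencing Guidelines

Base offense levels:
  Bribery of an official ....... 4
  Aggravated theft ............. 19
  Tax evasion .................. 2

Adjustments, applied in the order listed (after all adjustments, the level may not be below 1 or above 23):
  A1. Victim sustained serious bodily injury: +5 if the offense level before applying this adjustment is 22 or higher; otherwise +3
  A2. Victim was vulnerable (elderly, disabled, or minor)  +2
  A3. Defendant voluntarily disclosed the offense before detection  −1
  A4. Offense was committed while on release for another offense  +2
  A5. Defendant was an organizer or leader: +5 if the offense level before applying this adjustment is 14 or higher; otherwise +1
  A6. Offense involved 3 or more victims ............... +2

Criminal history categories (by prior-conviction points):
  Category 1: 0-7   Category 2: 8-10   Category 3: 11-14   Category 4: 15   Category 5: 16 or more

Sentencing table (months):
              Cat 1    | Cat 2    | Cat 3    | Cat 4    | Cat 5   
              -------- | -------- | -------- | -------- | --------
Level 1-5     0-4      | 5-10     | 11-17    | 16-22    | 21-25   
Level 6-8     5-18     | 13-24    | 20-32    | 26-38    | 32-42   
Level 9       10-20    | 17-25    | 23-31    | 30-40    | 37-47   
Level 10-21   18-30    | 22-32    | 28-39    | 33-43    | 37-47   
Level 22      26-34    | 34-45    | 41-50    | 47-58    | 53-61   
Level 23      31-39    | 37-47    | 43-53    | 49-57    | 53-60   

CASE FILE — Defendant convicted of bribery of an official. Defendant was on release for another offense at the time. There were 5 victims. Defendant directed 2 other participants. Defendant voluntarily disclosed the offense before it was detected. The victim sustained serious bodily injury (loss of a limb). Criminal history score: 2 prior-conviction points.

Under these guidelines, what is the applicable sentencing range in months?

Base offense level for bribery of an official: 4.
A1 applies (level before this adjustment is 4 < 22, so +3): 4 + 3 = 7.
A2 does not apply.
A3 applies: 7 − 1 = 6.
A4 applies: 6 + 2 = 8.
A5 applies (level before this adjustment is 8 < 14, so +1): 8 + 1 = 9.
A6 applies: 9 + 2 = 11.
Final offense level: 11.
Criminal history: 2 prior points → Category 1 (0-7).
Level 11 falls in the 10-21 band.
Grid: Level 10-21 × Category 1 = 18-30 months.

18-30 months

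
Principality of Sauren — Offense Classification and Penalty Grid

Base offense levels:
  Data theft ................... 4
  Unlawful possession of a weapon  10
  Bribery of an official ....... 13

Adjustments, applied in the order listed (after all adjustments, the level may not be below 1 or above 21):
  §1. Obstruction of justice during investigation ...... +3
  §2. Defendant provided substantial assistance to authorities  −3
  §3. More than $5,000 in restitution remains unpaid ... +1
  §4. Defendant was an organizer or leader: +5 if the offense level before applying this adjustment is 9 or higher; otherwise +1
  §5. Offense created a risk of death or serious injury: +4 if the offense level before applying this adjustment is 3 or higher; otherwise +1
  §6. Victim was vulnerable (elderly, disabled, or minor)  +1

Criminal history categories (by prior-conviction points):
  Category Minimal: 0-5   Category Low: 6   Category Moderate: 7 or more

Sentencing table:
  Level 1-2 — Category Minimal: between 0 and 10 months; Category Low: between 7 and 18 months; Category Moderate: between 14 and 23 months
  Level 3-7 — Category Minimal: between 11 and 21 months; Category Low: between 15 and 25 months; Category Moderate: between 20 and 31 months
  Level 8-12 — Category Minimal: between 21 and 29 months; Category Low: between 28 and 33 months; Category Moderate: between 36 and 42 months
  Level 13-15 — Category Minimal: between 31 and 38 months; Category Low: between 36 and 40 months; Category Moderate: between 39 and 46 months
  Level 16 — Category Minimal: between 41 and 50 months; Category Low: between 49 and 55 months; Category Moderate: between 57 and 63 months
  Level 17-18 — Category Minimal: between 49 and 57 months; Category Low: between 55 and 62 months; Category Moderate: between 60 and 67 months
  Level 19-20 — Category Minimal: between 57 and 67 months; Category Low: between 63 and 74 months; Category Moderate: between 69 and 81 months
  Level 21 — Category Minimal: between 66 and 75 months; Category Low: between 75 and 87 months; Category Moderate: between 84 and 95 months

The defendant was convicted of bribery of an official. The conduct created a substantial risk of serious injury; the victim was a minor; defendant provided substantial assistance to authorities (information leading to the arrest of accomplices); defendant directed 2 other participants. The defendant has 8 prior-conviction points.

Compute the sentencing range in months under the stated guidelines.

69-81 months

Base offense level for bribery of an official: 13.
§2 applies: 13 − 3 = 10.
§4 applies (level before this adjustment is 10 ≥ 9, so +5): 10 + 5 = 15.
§5 applies (level before this adjustment is 15 ≥ 3, so +4): 15 + 4 = 19.
§6 applies: 19 + 1 = 20.
Final offense level: 20.
Criminal history: 8 prior points → Category Moderate (7+).
Level 20 falls in the 19-20 band.
Grid: Level 19-20 × Category Moderate = 69-81 months.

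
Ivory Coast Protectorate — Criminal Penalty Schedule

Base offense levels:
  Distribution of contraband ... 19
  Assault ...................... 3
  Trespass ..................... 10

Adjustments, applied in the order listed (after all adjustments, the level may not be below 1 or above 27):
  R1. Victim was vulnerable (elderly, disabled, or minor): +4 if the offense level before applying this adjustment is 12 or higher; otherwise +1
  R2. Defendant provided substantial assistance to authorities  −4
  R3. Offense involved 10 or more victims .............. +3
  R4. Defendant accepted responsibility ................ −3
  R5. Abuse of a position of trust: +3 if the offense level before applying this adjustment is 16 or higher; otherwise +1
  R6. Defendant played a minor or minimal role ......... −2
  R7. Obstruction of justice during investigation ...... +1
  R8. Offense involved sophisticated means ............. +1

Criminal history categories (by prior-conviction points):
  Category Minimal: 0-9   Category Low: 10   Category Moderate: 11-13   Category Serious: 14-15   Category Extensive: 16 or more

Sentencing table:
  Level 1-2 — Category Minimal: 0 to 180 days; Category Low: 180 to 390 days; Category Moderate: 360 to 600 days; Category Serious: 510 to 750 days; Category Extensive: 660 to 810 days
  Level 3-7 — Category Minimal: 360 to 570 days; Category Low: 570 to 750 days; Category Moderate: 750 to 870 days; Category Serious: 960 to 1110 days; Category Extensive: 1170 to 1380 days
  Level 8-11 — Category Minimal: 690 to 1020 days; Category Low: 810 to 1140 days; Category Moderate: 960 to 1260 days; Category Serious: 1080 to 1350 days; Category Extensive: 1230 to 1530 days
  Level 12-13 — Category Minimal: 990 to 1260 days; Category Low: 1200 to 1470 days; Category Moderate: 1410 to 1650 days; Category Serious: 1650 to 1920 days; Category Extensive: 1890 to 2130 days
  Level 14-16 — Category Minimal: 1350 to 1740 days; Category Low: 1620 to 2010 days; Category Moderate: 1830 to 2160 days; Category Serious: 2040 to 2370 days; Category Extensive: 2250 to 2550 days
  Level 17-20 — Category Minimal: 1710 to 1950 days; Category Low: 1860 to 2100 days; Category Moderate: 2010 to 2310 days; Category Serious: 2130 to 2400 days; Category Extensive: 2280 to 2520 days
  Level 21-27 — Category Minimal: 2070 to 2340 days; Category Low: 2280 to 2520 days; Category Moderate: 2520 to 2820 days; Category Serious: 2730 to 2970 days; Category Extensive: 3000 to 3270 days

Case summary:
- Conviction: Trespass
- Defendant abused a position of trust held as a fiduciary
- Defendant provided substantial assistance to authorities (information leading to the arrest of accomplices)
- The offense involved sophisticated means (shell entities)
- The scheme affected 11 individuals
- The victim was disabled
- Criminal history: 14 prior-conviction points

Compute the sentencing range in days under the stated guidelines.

Base offense level for trespass: 10.
R1 applies (level before this adjustment is 10 < 12, so +1): 10 + 1 = 11.
R2 applies: 11 − 4 = 7.
R3 applies: 7 + 3 = 10.
R4 does not apply.
R5 applies (level before this adjustment is 10 < 16, so +1): 10 + 1 = 11.
R6 does not apply.
R8 applies: 11 + 1 = 12.
Final offense level: 12.
Criminal history: 14 prior points → Category Serious (14-15).
Level 12 falls in the 12-13 band.
Grid: Level 12-13 × Category Serious = 1650-1920 days.

1650-1920 days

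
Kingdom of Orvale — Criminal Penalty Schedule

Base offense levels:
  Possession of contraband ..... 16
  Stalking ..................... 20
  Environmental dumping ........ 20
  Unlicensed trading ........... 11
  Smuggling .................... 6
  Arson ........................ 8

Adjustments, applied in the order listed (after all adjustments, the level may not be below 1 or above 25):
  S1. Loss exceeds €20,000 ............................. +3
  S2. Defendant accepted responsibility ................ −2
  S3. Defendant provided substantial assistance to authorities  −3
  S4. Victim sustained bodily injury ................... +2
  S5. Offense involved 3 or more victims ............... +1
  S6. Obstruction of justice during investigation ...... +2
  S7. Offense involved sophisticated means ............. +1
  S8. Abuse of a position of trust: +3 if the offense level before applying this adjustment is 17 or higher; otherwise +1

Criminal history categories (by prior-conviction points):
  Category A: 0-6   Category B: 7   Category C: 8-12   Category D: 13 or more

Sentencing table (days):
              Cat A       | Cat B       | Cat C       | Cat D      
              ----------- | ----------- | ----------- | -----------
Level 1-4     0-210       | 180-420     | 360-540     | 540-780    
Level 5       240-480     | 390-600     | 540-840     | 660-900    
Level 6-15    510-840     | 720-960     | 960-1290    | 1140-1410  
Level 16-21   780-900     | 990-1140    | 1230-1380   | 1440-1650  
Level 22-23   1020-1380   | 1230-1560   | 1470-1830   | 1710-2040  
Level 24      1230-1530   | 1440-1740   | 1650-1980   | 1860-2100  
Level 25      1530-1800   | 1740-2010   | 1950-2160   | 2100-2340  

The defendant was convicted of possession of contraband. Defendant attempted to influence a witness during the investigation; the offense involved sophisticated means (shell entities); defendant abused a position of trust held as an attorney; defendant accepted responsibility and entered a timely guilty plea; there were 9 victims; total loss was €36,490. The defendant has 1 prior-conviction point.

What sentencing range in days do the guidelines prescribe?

1230-1530 days

Base offense level for possession of contraband: 16.
S1 applies: 16 + 3 = 19.
S2 applies: 19 − 2 = 17.
S3 does not apply.
S5 applies: 17 + 1 = 18.
S6 applies: 18 + 2 = 20.
S7 applies: 20 + 1 = 21.
S8 applies (level before this adjustment is 21 ≥ 17, so +3): 21 + 3 = 24.
Final offense level: 24.
Criminal history: 1 prior point → Category A (0-6).
Level 24 falls in the 24 band.
Grid: Level 24 × Category A = 1230-1530 days.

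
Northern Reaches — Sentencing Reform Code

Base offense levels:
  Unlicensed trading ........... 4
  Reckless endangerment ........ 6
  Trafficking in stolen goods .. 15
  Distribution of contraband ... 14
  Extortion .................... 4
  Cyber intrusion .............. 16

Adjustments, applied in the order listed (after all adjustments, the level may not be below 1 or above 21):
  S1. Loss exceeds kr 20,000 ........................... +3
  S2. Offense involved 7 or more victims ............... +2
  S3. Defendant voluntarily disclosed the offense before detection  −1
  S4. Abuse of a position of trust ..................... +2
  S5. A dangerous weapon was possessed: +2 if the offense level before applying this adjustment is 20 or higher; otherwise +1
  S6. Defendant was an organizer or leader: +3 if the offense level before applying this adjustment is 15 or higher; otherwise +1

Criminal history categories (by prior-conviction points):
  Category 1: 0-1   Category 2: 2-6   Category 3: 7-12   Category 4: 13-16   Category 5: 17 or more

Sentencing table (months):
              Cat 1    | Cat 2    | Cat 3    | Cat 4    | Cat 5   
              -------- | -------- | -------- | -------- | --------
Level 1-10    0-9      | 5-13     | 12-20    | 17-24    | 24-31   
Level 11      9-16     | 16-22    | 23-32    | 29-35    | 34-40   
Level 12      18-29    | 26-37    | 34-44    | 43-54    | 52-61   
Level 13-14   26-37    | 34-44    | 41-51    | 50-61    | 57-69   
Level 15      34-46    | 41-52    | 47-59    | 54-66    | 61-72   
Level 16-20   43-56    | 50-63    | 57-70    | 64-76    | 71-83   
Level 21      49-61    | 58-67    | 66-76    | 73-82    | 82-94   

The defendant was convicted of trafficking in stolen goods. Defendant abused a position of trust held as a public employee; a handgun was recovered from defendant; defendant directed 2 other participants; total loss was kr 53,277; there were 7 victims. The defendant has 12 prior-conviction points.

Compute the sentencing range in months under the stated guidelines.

66-76 months

Base offense level for trafficking in stolen goods: 15.
S1 applies: 15 + 3 = 18.
S2 applies: 18 + 2 = 20.
S4 applies: 20 + 2 = 22.
S5 applies (level before this adjustment is 22 ≥ 20, so +2): 22 + 2 = 24.
S6 applies (level before this adjustment is 24 ≥ 15, so +3): 24 + 3 = 27.
Level 27 exceeds the maximum of 21; capped at 21.
Final offense level: 21.
Criminal history: 12 prior points → Category 3 (7-12).
Level 21 falls in the 21 band.
Grid: Level 21 × Category 3 = 66-76 months.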